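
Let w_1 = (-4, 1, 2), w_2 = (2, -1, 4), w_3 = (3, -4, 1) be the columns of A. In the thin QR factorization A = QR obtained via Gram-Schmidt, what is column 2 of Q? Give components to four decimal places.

w_1 = (-4, 1, 2); ‖w_1‖ = 4.5826, so q_1 = (-0.8729, 0.2182, 0.4364).
q_1·w_2 = (-0.8729)·2 + 0.2182·(-1) + 0.4364·4 = -0.2182.
u_2 = w_2 + 0.2182·q_1 = (1.8095, -0.9524, 4.0952).
‖u_2‖ = 4.5774, so q_2 = (0.3953, -0.2081, 0.8947).

q_2 = (0.3953, -0.2081, 0.8947)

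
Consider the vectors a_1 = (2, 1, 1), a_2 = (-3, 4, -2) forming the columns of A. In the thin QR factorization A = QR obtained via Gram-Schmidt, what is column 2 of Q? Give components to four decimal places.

a_1 = (2, 1, 1); ‖a_1‖ = 2.4495, so q_1 = (0.8165, 0.4082, 0.4082).
q_1·a_2 = 0.8165·(-3) + 0.4082·4 + 0.4082·(-2) = -1.6330.
u_2 = a_2 + 1.6330·q_1 = (-1.6667, 4.6667, -1.3333).
‖u_2‖ = 5.1316, so q_2 = (-0.3248, 0.9094, -0.2598).

q_2 = (-0.3248, 0.9094, -0.2598)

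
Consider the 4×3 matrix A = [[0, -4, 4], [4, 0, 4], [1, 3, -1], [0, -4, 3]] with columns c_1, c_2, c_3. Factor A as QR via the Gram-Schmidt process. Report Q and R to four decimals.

c_1 = (0, 4, 1, 0); ‖c_1‖ = 4.1231, so q_1 = (0.0000, 0.9701, 0.2425, 0.0000).
q_1·c_2 = 0.0000·(-4) + 0.9701·0 + 0.2425·3 + 0.0000·(-4) = 0.7276.
u_2 = c_2 − 0.7276·q_1 = (-4.0000, -0.7059, 2.8235, -4.0000).
‖u_2‖ = 6.3616, so q_2 = (-0.6288, -0.1110, 0.4438, -0.6288).
q_1·c_3 = 0.0000·4 + 0.9701·4 + 0.2425·(-1) + 0.0000·3 = 3.6380; q_2·c_3 = (-0.6288)·4 + (-0.1110)·4 + 0.4438·(-1) + (-0.6288)·3 = -5.2890.
u_3 = c_3 − 3.6380·q_1 + 5.2890·q_2 = (0.6744, -0.1163, 0.4651, -0.3256).
‖u_3‖ = 0.8892, so q_3 = (0.7584, -0.1308, 0.5231, -0.3661).

Q = [[0.0000, -0.6288, 0.7584], [0.9701, -0.1110, -0.1308], [0.2425, 0.4438, 0.5231], [0.0000, -0.6288, -0.3661]], R = [[4.1231, 0.7276, 3.6380], [0.0000, 6.3616, -5.2890], [0.0000, 0.0000, 0.8892]]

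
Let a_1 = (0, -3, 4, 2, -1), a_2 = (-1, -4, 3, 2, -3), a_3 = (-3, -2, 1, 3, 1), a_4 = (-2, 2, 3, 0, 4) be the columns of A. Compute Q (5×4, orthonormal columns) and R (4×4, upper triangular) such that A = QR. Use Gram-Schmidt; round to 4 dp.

Q = [[0.0000, -0.3789, -0.6924, -0.6134], [-0.5477, -0.3410, -0.0761, 0.3293], [0.7303, -0.4294, -0.1880, 0.4830], [0.3651, -0.0253, 0.5008, -0.5217], [-0.1826, -0.7451, 0.4782, -0.0994]], R = [[5.4772, 5.6598, 2.7386, 0.3651], [0.0000, 2.6394, 0.5683, -4.1928], [0.0000, 0.0000, 4.0221, 2.5815], [0.0000, 0.0000, 0.0000, 2.9365]]

a_1 = (0, -3, 4, 2, -1); ‖a_1‖ = 5.4772, so q_1 = (0.0000, -0.5477, 0.7303, 0.3651, -0.1826).
q_1·a_2 = 0.0000·(-1) + (-0.5477)·(-4) + 0.7303·3 + 0.3651·2 + (-0.1826)·(-3) = 5.6598.
u_2 = a_2 − 5.6598·q_1 = (-1.0000, -0.9000, -1.1333, -0.0667, -1.9667).
‖u_2‖ = 2.6394, so q_2 = (-0.3789, -0.3410, -0.4294, -0.0253, -0.7451).
q_1·a_3 = 0.0000·(-3) + (-0.5477)·(-2) + 0.7303·1 + 0.3651·3 + (-0.1826)·1 = 2.7386; q_2·a_3 = (-0.3789)·(-3) + (-0.3410)·(-2) + (-0.4294)·1 + (-0.0253)·3 + (-0.7451)·1 = 0.5683.
u_3 = a_3 − 2.7386·q_1 − 0.5683·q_2 = (-2.7847, -0.3062, -0.7560, 2.0144, 1.9234).
‖u_3‖ = 4.0221, so q_3 = (-0.6924, -0.0761, -0.1880, 0.5008, 0.4782).
q_1·a_4 = 0.0000·(-2) + (-0.5477)·2 + 0.7303·3 + 0.3651·0 + (-0.1826)·4 = 0.3651; q_2·a_4 = (-0.3789)·(-2) + (-0.3410)·2 + (-0.4294)·3 + (-0.0253)·0 + (-0.7451)·4 = -4.1928; q_3·a_4 = (-0.6924)·(-2) + (-0.0761)·2 + (-0.1880)·3 + 0.5008·0 + 0.4782·4 = 2.5815.
u_4 = a_4 − 0.3651·q_1 + 4.1928·q_2 − 2.5815·q_3 = (-1.8012, 0.9669, 1.4182, -1.5321, -0.2919).
‖u_4‖ = 2.9365, so q_4 = (-0.6134, 0.3293, 0.4830, -0.5217, -0.0994).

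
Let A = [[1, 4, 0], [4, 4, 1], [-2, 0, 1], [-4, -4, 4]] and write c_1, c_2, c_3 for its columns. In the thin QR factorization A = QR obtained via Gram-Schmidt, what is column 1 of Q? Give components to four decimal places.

e_1 = c_1/‖c_1‖ = (1, 4, -2, -4)/6.0828 = (0.1644, 0.6576, -0.3288, -0.6576).

e_1 = (0.1644, 0.6576, -0.3288, -0.6576)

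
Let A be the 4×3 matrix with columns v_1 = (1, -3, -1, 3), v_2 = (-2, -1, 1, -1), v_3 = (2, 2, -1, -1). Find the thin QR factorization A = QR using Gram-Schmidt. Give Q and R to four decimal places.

Q = [[0.2236, -0.7229, 0.3639], [-0.6708, -0.5666, -0.4430], [-0.2236, 0.3321, -0.4192], [0.6708, -0.2149, -0.7040]], R = [[4.4721, -0.6708, -1.3416], [0.0000, 2.5593, -2.6961], [0.0000, 0.0000, 0.9650]]

v_1 = (1, -3, -1, 3); ‖v_1‖ = 4.4721, so e_1 = (0.2236, -0.6708, -0.2236, 0.6708).
e_1·v_2 = 0.2236·(-2) + (-0.6708)·(-1) + (-0.2236)·1 + 0.6708·(-1) = -0.6708.
u_2 = v_2 + 0.6708·e_1 = (-1.8500, -1.4500, 0.8500, -0.5500).
‖u_2‖ = 2.5593, so e_2 = (-0.7229, -0.5666, 0.3321, -0.2149).
e_1·v_3 = 0.2236·2 + (-0.6708)·2 + (-0.2236)·(-1) + 0.6708·(-1) = -1.3416; e_2·v_3 = (-0.7229)·2 + (-0.5666)·2 + 0.3321·(-1) + (-0.2149)·(-1) = -2.6961.
u_3 = v_3 + 1.3416·e_1 + 2.6961·e_2 = (0.3511, -0.4275, -0.4046, -0.6794).
‖u_3‖ = 0.9650, so e_3 = (0.3639, -0.4430, -0.4192, -0.7040).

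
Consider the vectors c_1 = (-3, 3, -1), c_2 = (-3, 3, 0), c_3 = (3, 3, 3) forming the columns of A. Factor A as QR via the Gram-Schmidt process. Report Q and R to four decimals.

Q = [[-0.6882, -0.1622, 0.7071], [0.6882, 0.1622, 0.7071], [-0.2294, 0.9733, 0.0000]], R = [[4.3589, 4.1295, -0.6882], [0.0000, 0.9733, 2.9200], [0.0000, 0.0000, 4.2426]]

c_1 = (-3, 3, -1); ‖c_1‖ = 4.3589, so e_1 = (-0.6882, 0.6882, -0.2294).
e_1·c_2 = (-0.6882)·(-3) + 0.6882·3 + (-0.2294)·0 = 4.1295.
u_2 = c_2 − 4.1295·e_1 = (-0.1579, 0.1579, 0.9474).
‖u_2‖ = 0.9733, so e_2 = (-0.1622, 0.1622, 0.9733).
e_1·c_3 = (-0.6882)·3 + 0.6882·3 + (-0.2294)·3 = -0.6882; e_2·c_3 = (-0.1622)·3 + 0.1622·3 + 0.9733·3 = 2.9200.
u_3 = c_3 + 0.6882·e_1 − 2.9200·e_2 = (3.0000, 3.0000, 0.0000).
‖u_3‖ = 4.2426, so e_3 = (0.7071, 0.7071, 0.0000).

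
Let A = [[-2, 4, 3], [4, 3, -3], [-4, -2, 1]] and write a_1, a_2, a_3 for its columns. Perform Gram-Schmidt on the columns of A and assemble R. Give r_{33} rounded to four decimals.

q_1 = a_1/‖a_1‖ = (-2, 4, -4)/6.0000 = (-0.3333, 0.6667, -0.6667).
r_{12} = q_1·a_2 = 2.0000.
u_2 = a_2 − 2.0000·q_1 = (4.6667, 1.6667, -0.6667).
‖u_2‖ = 5.0000, so q_2 = (0.9333, 0.3333, -0.1333).
r_{13} = q_1·a_3 = -3.6667; r_{23} = q_2·a_3 = 1.6667.
u_3 = a_3 + 3.6667·q_1 − 1.6667·q_2 = (0.2222, -1.1111, -1.2222).
r_{33} = ‖u_3‖ = 1.6667.

r_{33} = 1.6667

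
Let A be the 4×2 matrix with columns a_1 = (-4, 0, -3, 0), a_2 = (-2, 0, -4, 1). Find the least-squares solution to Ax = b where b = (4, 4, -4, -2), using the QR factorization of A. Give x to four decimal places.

q_1 = a_1/‖a_1‖ = (-4, 0, -3, 0)/5.0000 = (-0.8000, 0.0000, -0.6000, 0.0000).
r_{12} = q_1·a_2 = 4.0000.
u_2 = a_2 − 4.0000·q_1 = (1.2000, 0.0000, -1.6000, 1.0000).
‖u_2‖ = 2.2361, so q_2 = (0.5367, 0.0000, -0.7155, 0.4472).
Qᵀb = (-0.8000, 4.1144).
Back-substitute: x_2 = 4.1144/2.2361 = 1.8400.
x_1 = (-0.8000 − 4.0000·1.8400)/5.0000 = -1.6320.

x = (-1.6320, 1.8400)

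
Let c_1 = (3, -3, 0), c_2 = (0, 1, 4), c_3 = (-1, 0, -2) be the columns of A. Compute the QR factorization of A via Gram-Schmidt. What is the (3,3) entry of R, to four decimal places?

r_{33} = 0.3482

c_1 = (3, -3, 0); ‖c_1‖ = 4.2426, so e_1 = (0.7071, -0.7071, 0.0000).
e_1·c_2 = 0.7071·0 + (-0.7071)·1 + 0.0000·4 = -0.7071.
u_2 = c_2 + 0.7071·e_1 = (0.5000, 0.5000, 4.0000).
‖u_2‖ = 4.0620, so e_2 = (0.1231, 0.1231, 0.9847).
e_1·c_3 = 0.7071·(-1) + (-0.7071)·0 + 0.0000·(-2) = -0.7071; e_2·c_3 = 0.1231·(-1) + 0.1231·0 + 0.9847·(-2) = -2.0926.
u_3 = c_3 + 0.7071·e_1 + 2.0926·e_2 = (-0.2424, -0.2424, 0.0606).
r_{33} = ‖u_3‖ = 0.3482.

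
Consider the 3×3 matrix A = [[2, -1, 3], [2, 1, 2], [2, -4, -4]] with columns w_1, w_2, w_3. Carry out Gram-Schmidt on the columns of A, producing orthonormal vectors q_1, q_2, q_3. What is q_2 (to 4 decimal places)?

w_1 = (2, 2, 2); ‖w_1‖ = 3.4641, so q_1 = (0.5774, 0.5774, 0.5774).
q_1·w_2 = 0.5774·(-1) + 0.5774·1 + 0.5774·(-4) = -2.3094.
u_2 = w_2 + 2.3094·q_1 = (0.3333, 2.3333, -2.6667).
‖u_2‖ = 3.5590, so q_2 = (0.0937, 0.6556, -0.7493).

q_2 = (0.0937, 0.6556, -0.7493)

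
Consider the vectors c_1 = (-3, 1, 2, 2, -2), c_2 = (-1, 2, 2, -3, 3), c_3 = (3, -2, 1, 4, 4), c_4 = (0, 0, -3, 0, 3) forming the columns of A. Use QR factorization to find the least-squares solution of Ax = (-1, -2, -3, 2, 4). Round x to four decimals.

q_1 = c_1/‖c_1‖ = (-3, 1, 2, 2, -2)/4.6904 = (-0.6396, 0.2132, 0.4264, 0.4264, -0.4264).
r_{12} = q_1·c_2 = -0.6396.
u_2 = c_2 + 0.6396·q_1 = (-1.4091, 2.1364, 2.2727, -2.7273, 2.7273).
‖u_2‖ = 5.1566, so q_2 = (-0.2733, 0.4143, 0.4407, -0.5289, 0.5289).
r_{13} = q_1·c_3 = -1.9188; r_{23} = q_2·c_3 = -1.2076.
u_3 = c_3 + 1.9188·q_1 + 1.2076·q_2 = (1.4427, -1.0906, 2.3504, 4.1795, 3.8205).
‖u_3‖ = 6.3922, so q_3 = (0.2257, -0.1706, 0.3677, 0.6538, 0.5977).
r_{14} = q_1·c_4 = -2.5584; r_{24} = q_2·c_4 = 0.2644; r_{34} = q_3·c_4 = 0.6899.
u_4 = c_4 + 2.5584·q_1 − 0.2644·q_2 − 0.6899·q_3 = (-1.7198, 0.5536, -2.2793, 0.7797, 1.3569).
‖u_4‖ = 3.3028, so q_4 = (-0.5207, 0.1676, -0.6901, 0.2361, 0.4108).
Qᵀb = (-1.9188, -0.8198, 2.7108, 4.3712).
Back-substitute: x_4 = 4.3712/3.3028 = 1.3235.
x_3 = (2.7108 − 0.6899·1.3235)/6.3922 = 0.2812.
x_2 = (-0.8198 + 1.2076·0.2812 − 0.2644·1.3235)/5.1566 = -0.1610.
x_1 = (-1.9188 + 0.6396·(-0.1610) + 1.9188·0.2812 + 2.5584·1.3235)/4.6904 = 0.4059.

x = (0.4059, -0.1610, 0.2812, 1.3235)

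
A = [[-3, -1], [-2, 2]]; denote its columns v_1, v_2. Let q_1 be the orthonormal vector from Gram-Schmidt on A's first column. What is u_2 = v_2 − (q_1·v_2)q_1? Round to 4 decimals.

q_1 = v_1/‖v_1‖ = (-3, -2)/3.6056 = (-0.8321, -0.5547).
r_{12} = q_1·v_2 = -0.2774.
u_2 = v_2 + 0.2774·q_1 = (-1.2308, 1.8462).

u_2 = (-1.2308, 1.8462)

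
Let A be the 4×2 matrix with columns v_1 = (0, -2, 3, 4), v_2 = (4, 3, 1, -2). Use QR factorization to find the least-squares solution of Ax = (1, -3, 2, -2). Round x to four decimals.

v_1 = (0, -2, 3, 4); ‖v_1‖ = 5.3852, so q_1 = (0.0000, -0.3714, 0.5571, 0.7428).
q_1·v_2 = 0.0000·4 + (-0.3714)·3 + 0.5571·1 + 0.7428·(-2) = -2.0426.
u_2 = v_2 + 2.0426·q_1 = (4.0000, 2.2414, 2.1379, -0.4828).
‖u_2‖ = 5.0821, so q_2 = (0.7871, 0.4410, 0.4207, -0.0950).
Qᵀb = (0.7428, 0.4953).
Back-substitute: x_2 = 0.4953/5.0821 = 0.0975.
x_1 = (0.7428 + 2.0426·0.0975)/5.3852 = 0.1749.

x = (0.1749, 0.0975)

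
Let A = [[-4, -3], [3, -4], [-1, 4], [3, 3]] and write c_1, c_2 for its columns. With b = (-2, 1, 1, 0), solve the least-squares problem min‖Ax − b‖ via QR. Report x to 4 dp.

x = (0.2725, 0.0928)

c_1 = (-4, 3, -1, 3); ‖c_1‖ = 5.9161, so q_1 = (-0.6761, 0.5071, -0.1690, 0.5071).
q_1·c_2 = (-0.6761)·(-3) + 0.5071·(-4) + (-0.1690)·4 + 0.5071·3 = 0.8452.
u_2 = c_2 − 0.8452·q_1 = (-2.4286, -4.4286, 4.1429, 2.5714).
‖u_2‖ = 7.0204, so q_2 = (-0.3459, -0.6308, 0.5901, 0.3663).
Qᵀb = (1.6903, 0.6512).
Back-substitute: x_2 = 0.6512/7.0204 = 0.0928.
x_1 = (1.6903 − 0.8452·0.0928)/5.9161 = 0.2725.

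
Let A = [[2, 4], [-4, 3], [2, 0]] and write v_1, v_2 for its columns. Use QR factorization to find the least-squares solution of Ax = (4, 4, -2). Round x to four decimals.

v_1 = (2, -4, 2); ‖v_1‖ = 4.8990, so q_1 = (0.4082, -0.8165, 0.4082).
q_1·v_2 = 0.4082·4 + (-0.8165)·3 + 0.4082·0 = -0.8165.
u_2 = v_2 + 0.8165·q_1 = (4.3333, 2.3333, 0.3333).
‖u_2‖ = 4.9329, so q_2 = (0.8785, 0.4730, 0.0676).
Qᵀb = (-2.4495, 5.2708).
Back-substitute: x_2 = 5.2708/4.9329 = 1.0685.
x_1 = (-2.4495 + 0.8165·1.0685)/4.8990 = -0.3219.

x = (-0.3219, 1.0685)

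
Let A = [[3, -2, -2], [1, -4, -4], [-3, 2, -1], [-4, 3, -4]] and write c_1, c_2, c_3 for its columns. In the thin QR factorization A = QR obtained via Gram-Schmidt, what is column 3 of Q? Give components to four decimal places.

c_1 = (3, 1, -3, -4); ‖c_1‖ = 5.9161, so q_1 = (0.5071, 0.1690, -0.5071, -0.6761).
q_1·c_2 = 0.5071·(-2) + 0.1690·(-4) + (-0.5071)·2 + (-0.6761)·3 = -4.7329.
u_2 = c_2 + 4.7329·q_1 = (0.4000, -3.2000, -0.4000, -0.2000).
‖u_2‖ = 3.2558, so q_2 = (0.1229, -0.9829, -0.1229, -0.0614).
q_1·c_3 = 0.5071·(-2) + 0.1690·(-4) + (-0.5071)·(-1) + (-0.6761)·(-4) = 1.5213; q_2·c_3 = 0.1229·(-2) + (-0.9829)·(-4) + (-0.1229)·(-1) + (-0.0614)·(-4) = 4.0543.
u_3 = c_3 − 1.5213·q_1 − 4.0543·q_2 = (-3.2695, -0.2722, 0.2695, -2.7224).
‖u_3‖ = 4.2718, so q_3 = (-0.7654, -0.0637, 0.0631, -0.6373).

q_3 = (-0.7654, -0.0637, 0.0631, -0.6373)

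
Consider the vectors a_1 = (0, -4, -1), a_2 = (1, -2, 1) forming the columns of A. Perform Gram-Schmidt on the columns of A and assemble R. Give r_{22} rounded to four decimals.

r_{22} = 1.7657

a_1 = (0, -4, -1); ‖a_1‖ = 4.1231, so q_1 = (0.0000, -0.9701, -0.2425).
q_1·a_2 = 0.0000·1 + (-0.9701)·(-2) + (-0.2425)·1 = 1.6977.
u_2 = a_2 − 1.6977·q_1 = (1.0000, -0.3529, 1.4118).
r_{22} = ‖u_2‖ = 1.7657.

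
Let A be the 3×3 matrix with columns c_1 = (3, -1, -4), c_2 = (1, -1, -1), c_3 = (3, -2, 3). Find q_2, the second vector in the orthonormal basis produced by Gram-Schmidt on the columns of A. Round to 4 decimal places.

q_1 = c_1/‖c_1‖ = (3, -1, -4)/5.0990 = (0.5883, -0.1961, -0.7845).
r_{12} = q_1·c_2 = 1.5689.
u_2 = c_2 − 1.5689·q_1 = (0.0769, -0.6923, 0.2308).
‖u_2‖ = 0.7338, so q_2 = (0.1048, -0.9435, 0.3145).

q_2 = (0.1048, -0.9435, 0.3145)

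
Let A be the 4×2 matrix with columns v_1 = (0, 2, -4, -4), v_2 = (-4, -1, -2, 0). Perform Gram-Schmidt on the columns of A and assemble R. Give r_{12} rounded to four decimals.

r_{12} = 1.0000

v_1 = (0, 2, -4, -4); ‖v_1‖ = 6.0000, so q_1 = (0.0000, 0.3333, -0.6667, -0.6667).
r_{12} = q_1·v_2 = 1.0000.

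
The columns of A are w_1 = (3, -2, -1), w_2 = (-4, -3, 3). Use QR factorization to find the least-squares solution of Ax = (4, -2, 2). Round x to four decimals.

w_1 = (3, -2, -1); ‖w_1‖ = 3.7417, so q_1 = (0.8018, -0.5345, -0.2673).
q_1·w_2 = 0.8018·(-4) + (-0.5345)·(-3) + (-0.2673)·3 = -2.4054.
u_2 = w_2 + 2.4054·q_1 = (-2.0714, -4.2857, 2.3571).
‖u_2‖ = 5.3117, so q_2 = (-0.3900, -0.8068, 0.4438).
Qᵀb = (3.7417, 0.9413).
Back-substitute: x_2 = 0.9413/5.3117 = 0.1772.
x_1 = (3.7417 + 2.4054·0.1772)/3.7417 = 1.1139.

x = (1.1139, 0.1772)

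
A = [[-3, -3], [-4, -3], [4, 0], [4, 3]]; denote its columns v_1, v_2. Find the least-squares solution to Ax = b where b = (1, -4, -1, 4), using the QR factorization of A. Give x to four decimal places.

v_1 = (-3, -4, 4, 4); ‖v_1‖ = 7.5498, so e_1 = (-0.3974, -0.5298, 0.5298, 0.5298).
e_1·v_2 = (-0.3974)·(-3) + (-0.5298)·(-3) + 0.5298·0 + 0.5298·3 = 4.3710.
u_2 = v_2 − 4.3710·e_1 = (-1.2632, -0.6842, -2.3158, 0.6842).
‖u_2‖ = 2.8098, so e_2 = (-0.4496, -0.2435, -0.8242, 0.2435).
Qᵀb = (3.3113, 2.3227).
Back-substitute: x_2 = 2.3227/2.8098 = 0.8267.
x_1 = (3.3113 − 4.3710·0.8267)/7.5498 = -0.0400.

x = (-0.0400, 0.8267)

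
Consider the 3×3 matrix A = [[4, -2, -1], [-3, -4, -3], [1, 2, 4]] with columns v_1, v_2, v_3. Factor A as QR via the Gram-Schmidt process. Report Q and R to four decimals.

Q = [[0.7845, -0.6147, 0.0825], [-0.5883, -0.6955, 0.4124], [0.1961, 0.3720, 0.9073]], R = [[5.0990, 1.1767, 1.7650], [0.0000, 4.7556, 4.1894], [0.0000, 0.0000, 2.3094]]

v_1 = (4, -3, 1); ‖v_1‖ = 5.0990, so q_1 = (0.7845, -0.5883, 0.1961).
q_1·v_2 = 0.7845·(-2) + (-0.5883)·(-4) + 0.1961·2 = 1.1767.
u_2 = v_2 − 1.1767·q_1 = (-2.9231, -3.3077, 1.7692).
‖u_2‖ = 4.7556, so q_2 = (-0.6147, -0.6955, 0.3720).
q_1·v_3 = 0.7845·(-1) + (-0.5883)·(-3) + 0.1961·4 = 1.7650; q_2·v_3 = (-0.6147)·(-1) + (-0.6955)·(-3) + 0.3720·4 = 4.1894.
u_3 = v_3 − 1.7650·q_1 − 4.1894·q_2 = (0.1905, 0.9524, 2.0952).
‖u_3‖ = 2.3094, so q_3 = (0.0825, 0.4124, 0.9073).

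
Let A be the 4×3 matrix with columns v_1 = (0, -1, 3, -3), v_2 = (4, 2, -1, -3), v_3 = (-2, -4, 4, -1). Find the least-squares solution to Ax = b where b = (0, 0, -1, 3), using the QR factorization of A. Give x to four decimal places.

v_1 = (0, -1, 3, -3); ‖v_1‖ = 4.3589, so e_1 = (0.0000, -0.2294, 0.6882, -0.6882).
e_1·v_2 = 0.0000·4 + (-0.2294)·2 + 0.6882·(-1) + (-0.6882)·(-3) = 0.9177.
u_2 = v_2 − 0.9177·e_1 = (4.0000, 2.2105, -1.6316, -2.3684).
‖u_2‖ = 5.3998, so e_2 = (0.7408, 0.4094, -0.3022, -0.4386).
e_1·v_3 = 0.0000·(-2) + (-0.2294)·(-4) + 0.6882·4 + (-0.6882)·(-1) = 4.3589; e_2·v_3 = 0.7408·(-2) + 0.4094·(-4) + (-0.3022)·4 + (-0.4386)·(-1) = -3.8890.
u_3 = v_3 − 4.3589·e_1 + 3.8890·e_2 = (0.8809, -1.4079, -0.1751, 0.2942).
‖u_3‖ = 1.6957, so e_3 = (0.5195, -0.8303, -0.1033, 0.1735).
Qᵀb = (-2.7530, -1.0137, 0.6238).
Back-substitute: x_3 = 0.6238/1.6957 = 0.3679.
x_2 = (-1.0137 + 3.8890·0.3679)/5.3998 = 0.0772.
x_1 = (-2.7530 − 0.9177·0.0772 − 4.3589·0.3679)/4.3589 = -1.0157.

x = (-1.0157, 0.0772, 0.3679)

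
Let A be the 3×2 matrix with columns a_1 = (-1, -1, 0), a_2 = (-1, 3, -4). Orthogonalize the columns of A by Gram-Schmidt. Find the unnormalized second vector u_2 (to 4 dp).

a_1 = (-1, -1, 0); ‖a_1‖ = 1.4142, so q_1 = (-0.7071, -0.7071, 0.0000).
q_1·a_2 = (-0.7071)·(-1) + (-0.7071)·3 + 0.0000·(-4) = -1.4142.
u_2 = a_2 + 1.4142·q_1 = (-2.0000, 2.0000, -4.0000).

u_2 = (-2.0000, 2.0000, -4.0000)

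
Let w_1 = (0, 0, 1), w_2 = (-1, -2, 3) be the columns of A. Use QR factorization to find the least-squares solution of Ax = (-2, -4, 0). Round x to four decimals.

w_1 = (0, 0, 1); ‖w_1‖ = 1.0000, so q_1 = (0.0000, 0.0000, 1.0000).
q_1·w_2 = 0.0000·(-1) + 0.0000·(-2) + 1.0000·3 = 3.0000.
u_2 = w_2 − 3.0000·q_1 = (-1.0000, -2.0000, 0.0000).
‖u_2‖ = 2.2361, so q_2 = (-0.4472, -0.8944, 0.0000).
Qᵀb = (0.0000, 4.4721).
Back-substitute: x_2 = 4.4721/2.2361 = 2.0000.
x_1 = (0.0000 − 3.0000·2.0000)/1.0000 = -6.0000.

x = (-6.0000, 2.0000)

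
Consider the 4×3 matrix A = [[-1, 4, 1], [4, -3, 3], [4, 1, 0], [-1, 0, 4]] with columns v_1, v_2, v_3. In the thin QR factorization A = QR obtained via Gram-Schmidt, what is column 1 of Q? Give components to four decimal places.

v_1 = (-1, 4, 4, -1); ‖v_1‖ = 5.8310, so q_1 = (-0.1715, 0.6860, 0.6860, -0.1715).

q_1 = (-0.1715, 0.6860, 0.6860, -0.1715)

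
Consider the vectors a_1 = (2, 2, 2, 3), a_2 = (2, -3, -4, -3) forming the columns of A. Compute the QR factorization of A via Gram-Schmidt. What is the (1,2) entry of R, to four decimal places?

a_1 = (2, 2, 2, 3); ‖a_1‖ = 4.5826, so q_1 = (0.4364, 0.4364, 0.4364, 0.6547).
r_{12} = q_1·a_2 = -4.1461.

r_{12} = -4.1461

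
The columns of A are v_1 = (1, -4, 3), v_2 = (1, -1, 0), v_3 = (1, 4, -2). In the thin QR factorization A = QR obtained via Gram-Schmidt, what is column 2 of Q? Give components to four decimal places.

e_2 = (0.7926, -0.2265, -0.5661)

v_1 = (1, -4, 3); ‖v_1‖ = 5.0990, so e_1 = (0.1961, -0.7845, 0.5883).
e_1·v_2 = 0.1961·1 + (-0.7845)·(-1) + 0.5883·0 = 0.9806.
u_2 = v_2 − 0.9806·e_1 = (0.8077, -0.2308, -0.5769).
‖u_2‖ = 1.0190, so e_2 = (0.7926, -0.2265, -0.5661).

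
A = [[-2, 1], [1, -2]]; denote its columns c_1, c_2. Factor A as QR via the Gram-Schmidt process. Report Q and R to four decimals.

Q = [[-0.8944, -0.4472], [0.4472, -0.8944]], R = [[2.2361, -1.7889], [0.0000, 1.3416]]

e_1 = c_1/‖c_1‖ = (-2, 1)/2.2361 = (-0.8944, 0.4472).
r_{12} = e_1·c_2 = -1.7889.
u_2 = c_2 + 1.7889·e_1 = (-0.6000, -1.2000).
‖u_2‖ = 1.3416, so e_2 = (-0.4472, -0.8944).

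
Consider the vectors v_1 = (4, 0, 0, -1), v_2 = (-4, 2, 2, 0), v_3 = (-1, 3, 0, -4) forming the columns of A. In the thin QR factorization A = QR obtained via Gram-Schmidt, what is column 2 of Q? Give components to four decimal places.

e_2 = (-0.0787, 0.6689, 0.6689, -0.3148)

e_1 = v_1/‖v_1‖ = (4, 0, 0, -1)/4.1231 = (0.9701, 0.0000, 0.0000, -0.2425).
r_{12} = e_1·v_2 = -3.8806.
u_2 = v_2 + 3.8806·e_1 = (-0.2353, 2.0000, 2.0000, -0.9412).
‖u_2‖ = 2.9902, so e_2 = (-0.0787, 0.6689, 0.6689, -0.3148).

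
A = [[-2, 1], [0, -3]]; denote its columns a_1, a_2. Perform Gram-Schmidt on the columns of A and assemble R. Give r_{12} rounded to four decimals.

a_1 = (-2, 0); ‖a_1‖ = 2.0000, so e_1 = (-1.0000, 0.0000).
r_{12} = e_1·a_2 = -1.0000.

r_{12} = -1.0000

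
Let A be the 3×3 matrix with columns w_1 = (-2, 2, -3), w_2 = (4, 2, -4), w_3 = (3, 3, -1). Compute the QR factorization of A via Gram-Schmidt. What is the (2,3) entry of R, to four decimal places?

r_{23} = 3.6262

w_1 = (-2, 2, -3); ‖w_1‖ = 4.1231, so e_1 = (-0.4851, 0.4851, -0.7276).
e_1·w_2 = (-0.4851)·4 + 0.4851·2 + (-0.7276)·(-4) = 1.9403.
u_2 = w_2 − 1.9403·e_1 = (4.9412, 1.0588, -2.5882).
‖u_2‖ = 5.6776, so e_2 = (0.8703, 0.1865, -0.4559).
r_{23} = e_2·w_3 = 3.6262.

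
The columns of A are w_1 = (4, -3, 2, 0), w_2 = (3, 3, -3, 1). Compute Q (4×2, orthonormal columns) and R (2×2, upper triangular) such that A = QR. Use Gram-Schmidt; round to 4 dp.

Q = [[0.7428, 0.6488], [-0.5571, 0.5111], [0.3714, -0.5308], [0.0000, 0.1900]], R = [[5.3852, -0.5571], [0.0000, 5.2621]]

w_1 = (4, -3, 2, 0); ‖w_1‖ = 5.3852, so e_1 = (0.7428, -0.5571, 0.3714, 0.0000).
e_1·w_2 = 0.7428·3 + (-0.5571)·3 + 0.3714·(-3) + 0.0000·1 = -0.5571.
u_2 = w_2 + 0.5571·e_1 = (3.4138, 2.6897, -2.7931, 1.0000).
‖u_2‖ = 5.2621, so e_2 = (0.6488, 0.5111, -0.5308, 0.1900).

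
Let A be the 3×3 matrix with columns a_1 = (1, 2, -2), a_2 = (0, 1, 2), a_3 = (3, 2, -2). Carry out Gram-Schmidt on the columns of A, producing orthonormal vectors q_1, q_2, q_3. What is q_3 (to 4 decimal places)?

q_3 = (0.9370, -0.3123, 0.1562)

q_1 = a_1/‖a_1‖ = (1, 2, -2)/3.0000 = (0.3333, 0.6667, -0.6667).
r_{12} = q_1·a_2 = -0.6667.
u_2 = a_2 + 0.6667·q_1 = (0.2222, 1.4444, 1.5556).
‖u_2‖ = 2.1344, so q_2 = (0.1041, 0.6768, 0.7288).
r_{13} = q_1·a_3 = 3.6667; r_{23} = q_2·a_3 = 0.2082.
u_3 = a_3 − 3.6667·q_1 − 0.2082·q_2 = (1.7561, -0.5854, 0.2927).
‖u_3‖ = 1.8741, so q_3 = (0.9370, -0.3123, 0.1562).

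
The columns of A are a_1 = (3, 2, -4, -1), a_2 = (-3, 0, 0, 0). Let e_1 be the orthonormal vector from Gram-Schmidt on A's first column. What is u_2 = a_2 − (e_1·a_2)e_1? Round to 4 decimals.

u_2 = (-2.1000, 0.6000, -1.2000, -0.3000)

a_1 = (3, 2, -4, -1); ‖a_1‖ = 5.4772, so e_1 = (0.5477, 0.3651, -0.7303, -0.1826).
e_1·a_2 = 0.5477·(-3) + 0.3651·0 + (-0.7303)·0 + (-0.1826)·0 = -1.6432.
u_2 = a_2 + 1.6432·e_1 = (-2.1000, 0.6000, -1.2000, -0.3000).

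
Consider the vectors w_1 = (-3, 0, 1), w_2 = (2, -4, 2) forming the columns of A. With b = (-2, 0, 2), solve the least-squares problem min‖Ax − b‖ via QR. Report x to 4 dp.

w_1 = (-3, 0, 1); ‖w_1‖ = 3.1623, so q_1 = (-0.9487, 0.0000, 0.3162).
q_1·w_2 = (-0.9487)·2 + 0.0000·(-4) + 0.3162·2 = -1.2649.
u_2 = w_2 + 1.2649·q_1 = (0.8000, -4.0000, 2.4000).
‖u_2‖ = 4.7329, so q_2 = (0.1690, -0.8452, 0.5071).
Qᵀb = (2.5298, 0.6761).
Back-substitute: x_2 = 0.6761/4.7329 = 0.1429.
x_1 = (2.5298 + 1.2649·0.1429)/3.1623 = 0.8571.

x = (0.8571, 0.1429)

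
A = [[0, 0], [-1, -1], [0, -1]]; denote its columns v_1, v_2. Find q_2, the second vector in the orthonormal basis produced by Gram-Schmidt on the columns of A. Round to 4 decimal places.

q_2 = (0.0000, 0.0000, -1.0000)

v_1 = (0, -1, 0); ‖v_1‖ = 1.0000, so q_1 = (0.0000, -1.0000, 0.0000).
q_1·v_2 = 0.0000·0 + (-1.0000)·(-1) + 0.0000·(-1) = 1.0000.
u_2 = v_2 − 1.0000·q_1 = (0.0000, 0.0000, -1.0000).
‖u_2‖ = 1.0000, so q_2 = (0.0000, 0.0000, -1.0000).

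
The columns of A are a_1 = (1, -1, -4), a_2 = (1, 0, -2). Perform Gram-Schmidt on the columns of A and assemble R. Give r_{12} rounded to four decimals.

a_1 = (1, -1, -4); ‖a_1‖ = 4.2426, so q_1 = (0.2357, -0.2357, -0.9428).
r_{12} = q_1·a_2 = 2.1213.

r_{12} = 2.1213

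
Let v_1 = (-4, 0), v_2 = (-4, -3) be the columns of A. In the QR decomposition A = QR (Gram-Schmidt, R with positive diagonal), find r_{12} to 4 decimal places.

v_1 = (-4, 0); ‖v_1‖ = 4.0000, so e_1 = (-1.0000, 0.0000).
r_{12} = e_1·v_2 = 4.0000.

r_{12} = 4.0000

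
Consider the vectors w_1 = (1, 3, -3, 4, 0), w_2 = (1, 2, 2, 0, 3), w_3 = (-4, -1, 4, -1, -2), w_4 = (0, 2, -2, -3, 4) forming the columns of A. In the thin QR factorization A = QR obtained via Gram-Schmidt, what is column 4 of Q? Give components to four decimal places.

e_4 = (-0.5858, 0.3529, -0.4775, -0.4763, 0.2783)

e_1 = w_1/‖w_1‖ = (1, 3, -3, 4, 0)/5.9161 = (0.1690, 0.5071, -0.5071, 0.6761, 0.0000).
r_{12} = e_1·w_2 = 0.1690.
u_2 = w_2 − 0.1690·e_1 = (0.9714, 1.9143, 2.0857, -0.1143, 3.0000).
‖u_2‖ = 4.2393, so e_2 = (0.2291, 0.4516, 0.4920, -0.0270, 0.7077).
r_{13} = e_1·w_3 = -3.8877; r_{23} = e_2·w_3 = -0.7885.
u_3 = w_3 + 3.8877·e_1 + 0.7885·e_2 = (-3.1622, 1.3275, 2.4165, 1.6073, -1.4420).
‖u_3‖ = 4.7185, so e_3 = (-0.6702, 0.2813, 0.5121, 0.3406, -0.3056).
r_{14} = e_1·w_4 = 0.0000; r_{24} = e_2·w_4 = 2.8307; r_{34} = e_3·w_4 = -2.7059.
u_4 = w_4 − 0.0000·e_1 − 2.8307·e_2 + 2.7059·e_3 = (-2.4621, 1.4831, -2.0069, -2.0019, 1.1699).
‖u_4‖ = 4.2030, so e_4 = (-0.5858, 0.3529, -0.4775, -0.4763, 0.2783).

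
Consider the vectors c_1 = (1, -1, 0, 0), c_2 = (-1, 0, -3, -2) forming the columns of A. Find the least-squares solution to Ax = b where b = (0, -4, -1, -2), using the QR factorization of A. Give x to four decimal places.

c_1 = (1, -1, 0, 0); ‖c_1‖ = 1.4142, so q_1 = (0.7071, -0.7071, 0.0000, 0.0000).
q_1·c_2 = 0.7071·(-1) + (-0.7071)·0 + 0.0000·(-3) + 0.0000·(-2) = -0.7071.
u_2 = c_2 + 0.7071·q_1 = (-0.5000, -0.5000, -3.0000, -2.0000).
‖u_2‖ = 3.6742, so q_2 = (-0.1361, -0.1361, -0.8165, -0.5443).
Qᵀb = (2.8284, 2.4495).
Back-substitute: x_2 = 2.4495/3.6742 = 0.6667.
x_1 = (2.8284 + 0.7071·0.6667)/1.4142 = 2.3333.

x = (2.3333, 0.6667)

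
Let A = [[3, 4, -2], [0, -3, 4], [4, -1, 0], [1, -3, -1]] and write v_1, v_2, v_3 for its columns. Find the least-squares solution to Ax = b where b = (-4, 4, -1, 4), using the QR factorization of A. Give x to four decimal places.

q_1 = v_1/‖v_1‖ = (3, 0, 4, 1)/5.0990 = (0.5883, 0.0000, 0.7845, 0.1961).
r_{12} = q_1·v_2 = 0.9806.
u_2 = v_2 − 0.9806·q_1 = (3.4231, -3.0000, -1.7692, -3.1923).
‖u_2‖ = 5.8342, so q_2 = (0.5867, -0.5142, -0.3032, -0.5472).
r_{13} = q_1·v_3 = -1.3728; r_{23} = q_2·v_3 = -2.6831.
u_3 = v_3 + 1.3728·q_1 + 2.6831·q_2 = (0.3819, 2.6203, 0.2633, -2.1989).
‖u_3‖ = 3.4520, so q_3 = (0.1106, 0.7591, 0.0763, -0.6370).
Qᵀb = (-2.3534, -6.2891, -0.0304).
Back-substitute: x_3 = -0.0304/3.4520 = -0.0088.
x_2 = (-6.2891 + 2.6831·(-0.0088))/5.8342 = -1.0820.
x_1 = (-2.3534 − 0.9806·(-1.0820) + 1.3728·(-0.0088))/5.0990 = -0.2558.

x = (-0.2558, -1.0820, -0.0088)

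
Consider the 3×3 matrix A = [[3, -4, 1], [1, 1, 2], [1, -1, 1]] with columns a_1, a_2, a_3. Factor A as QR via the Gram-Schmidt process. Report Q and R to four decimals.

Q = [[0.9045, -0.3282, -0.2722], [0.3015, 0.9437, -0.1361], [0.3015, 0.0410, 0.9526]], R = [[3.3166, -3.6181, 1.8091], [0.0000, 2.2156, 1.6002], [0.0000, 0.0000, 0.4082]]

e_1 = a_1/‖a_1‖ = (3, 1, 1)/3.3166 = (0.9045, 0.3015, 0.3015).
r_{12} = e_1·a_2 = -3.6181.
u_2 = a_2 + 3.6181·e_1 = (-0.7273, 2.0909, 0.0909).
‖u_2‖ = 2.2156, so e_2 = (-0.3282, 0.9437, 0.0410).
r_{13} = e_1·a_3 = 1.8091; r_{23} = e_2·a_3 = 1.6002.
u_3 = a_3 − 1.8091·e_1 − 1.6002·e_2 = (-0.1111, -0.0556, 0.3889).
‖u_3‖ = 0.4082, so e_3 = (-0.2722, -0.1361, 0.9526).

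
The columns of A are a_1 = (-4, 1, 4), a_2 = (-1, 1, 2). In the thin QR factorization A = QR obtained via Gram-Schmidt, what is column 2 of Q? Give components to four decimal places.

a_1 = (-4, 1, 4); ‖a_1‖ = 5.7446, so q_1 = (-0.6963, 0.1741, 0.6963).
q_1·a_2 = (-0.6963)·(-1) + 0.1741·1 + 0.6963·2 = 2.2630.
u_2 = a_2 − 2.2630·q_1 = (0.5758, 0.6061, 0.4242).
‖u_2‖ = 0.9374, so q_2 = (0.6142, 0.6465, 0.4526).

q_2 = (0.6142, 0.6465, 0.4526)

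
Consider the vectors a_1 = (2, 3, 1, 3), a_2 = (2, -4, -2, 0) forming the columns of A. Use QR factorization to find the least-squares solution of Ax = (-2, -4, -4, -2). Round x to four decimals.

q_1 = a_1/‖a_1‖ = (2, 3, 1, 3)/4.7958 = (0.4170, 0.6255, 0.2085, 0.6255).
r_{12} = q_1·a_2 = -2.0851.
u_2 = a_2 + 2.0851·q_1 = (2.8696, -2.6957, -1.5652, 1.3043).
‖u_2‖ = 4.4331, so q_2 = (0.6473, -0.6081, -0.3531, 0.2942).
Qᵀb = (-5.4214, 1.9615).
Back-substitute: x_2 = 1.9615/4.4331 = 0.4425.
x_1 = (-5.4214 + 2.0851·0.4425)/4.7958 = -0.9381.

x = (-0.9381, 0.4425)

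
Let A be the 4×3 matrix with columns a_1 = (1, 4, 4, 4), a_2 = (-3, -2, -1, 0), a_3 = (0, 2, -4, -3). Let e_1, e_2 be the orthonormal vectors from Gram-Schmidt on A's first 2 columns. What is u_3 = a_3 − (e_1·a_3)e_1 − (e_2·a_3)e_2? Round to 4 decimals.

u_3 = (-1.3449, 3.1280, -2.2213, -0.5705)

a_1 = (1, 4, 4, 4); ‖a_1‖ = 7.0000, so e_1 = (0.1429, 0.5714, 0.5714, 0.5714).
e_1·a_2 = 0.1429·(-3) + 0.5714·(-2) + 0.5714·(-1) + 0.5714·0 = -2.1429.
u_2 = a_2 + 2.1429·e_1 = (-2.6939, -0.7755, 0.2245, 1.2245).
‖u_2‖ = 3.0673, so e_2 = (-0.8783, -0.2528, 0.0732, 0.3992).
e_1·a_3 = 0.1429·0 + 0.5714·2 + 0.5714·(-4) + 0.5714·(-3) = -2.8571; e_2·a_3 = (-0.8783)·0 + (-0.2528)·2 + 0.0732·(-4) + 0.3992·(-3) = -1.9961.
u_3 = a_3 + 2.8571·e_1 + 1.9961·e_2 = (-1.3449, 3.1280, -2.2213, -0.5705).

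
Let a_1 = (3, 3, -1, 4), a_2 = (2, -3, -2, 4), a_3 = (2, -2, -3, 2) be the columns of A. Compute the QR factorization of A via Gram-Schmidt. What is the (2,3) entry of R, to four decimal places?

e_1 = a_1/‖a_1‖ = (3, 3, -1, 4)/5.9161 = (0.5071, 0.5071, -0.1690, 0.6761).
r_{12} = e_1·a_2 = 2.5355.
u_2 = a_2 − 2.5355·e_1 = (0.7143, -4.2857, -1.5714, 2.2857).
‖u_2‖ = 5.1547, so e_2 = (0.1386, -0.8314, -0.3049, 0.4434).
r_{23} = e_2·a_3 = 3.7413.

r_{23} = 3.7413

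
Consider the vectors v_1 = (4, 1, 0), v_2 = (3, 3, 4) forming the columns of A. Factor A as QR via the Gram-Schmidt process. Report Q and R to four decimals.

Q = [[0.9701, -0.1162], [0.2425, 0.4647], [0.0000, 0.8778]], R = [[4.1231, 3.6380], [0.0000, 4.5568]]

v_1 = (4, 1, 0); ‖v_1‖ = 4.1231, so q_1 = (0.9701, 0.2425, 0.0000).
q_1·v_2 = 0.9701·3 + 0.2425·3 + 0.0000·4 = 3.6380.
u_2 = v_2 − 3.6380·q_1 = (-0.5294, 2.1176, 4.0000).
‖u_2‖ = 4.5568, so q_2 = (-0.1162, 0.4647, 0.8778).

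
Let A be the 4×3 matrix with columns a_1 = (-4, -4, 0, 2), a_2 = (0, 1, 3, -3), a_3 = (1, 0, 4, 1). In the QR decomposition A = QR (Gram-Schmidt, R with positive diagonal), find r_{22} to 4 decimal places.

a_1 = (-4, -4, 0, 2); ‖a_1‖ = 6.0000, so e_1 = (-0.6667, -0.6667, 0.0000, 0.3333).
e_1·a_2 = (-0.6667)·0 + (-0.6667)·1 + 0.0000·3 + 0.3333·(-3) = -1.6667.
u_2 = a_2 + 1.6667·e_1 = (-1.1111, -0.1111, 3.0000, -2.4444).
r_{22} = ‖u_2‖ = 4.0277.

r_{22} = 4.0277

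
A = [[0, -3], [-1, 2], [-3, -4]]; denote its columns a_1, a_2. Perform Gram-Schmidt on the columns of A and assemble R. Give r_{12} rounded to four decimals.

r_{12} = 3.1623

a_1 = (0, -1, -3); ‖a_1‖ = 3.1623, so e_1 = (0.0000, -0.3162, -0.9487).
r_{12} = e_1·a_2 = 3.1623.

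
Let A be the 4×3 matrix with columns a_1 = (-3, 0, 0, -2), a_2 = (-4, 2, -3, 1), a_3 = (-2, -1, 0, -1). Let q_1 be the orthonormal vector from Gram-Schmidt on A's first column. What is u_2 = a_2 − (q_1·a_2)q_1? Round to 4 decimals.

q_1 = a_1/‖a_1‖ = (-3, 0, 0, -2)/3.6056 = (-0.8321, 0.0000, 0.0000, -0.5547).
r_{12} = q_1·a_2 = 2.7735.
u_2 = a_2 − 2.7735·q_1 = (-1.6923, 2.0000, -3.0000, 2.5385).

u_2 = (-1.6923, 2.0000, -3.0000, 2.5385)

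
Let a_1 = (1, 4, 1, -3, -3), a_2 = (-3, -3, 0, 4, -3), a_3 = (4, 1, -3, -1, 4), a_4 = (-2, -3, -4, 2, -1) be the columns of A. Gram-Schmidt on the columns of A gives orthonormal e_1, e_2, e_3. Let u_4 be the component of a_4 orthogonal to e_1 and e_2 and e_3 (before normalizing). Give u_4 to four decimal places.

u_4 = (-1.5110, -0.5579, -1.8839, -1.6905, -0.1850)

e_1 = a_1/‖a_1‖ = (1, 4, 1, -3, -3)/6.0000 = (0.1667, 0.6667, 0.1667, -0.5000, -0.5000).
r_{12} = e_1·a_2 = -3.0000.
u_2 = a_2 + 3.0000·e_1 = (-2.5000, -1.0000, 0.5000, 2.5000, -4.5000).
‖u_2‖ = 5.8310, so e_2 = (-0.4287, -0.1715, 0.0857, 0.4287, -0.7717).
r_{13} = e_1·a_3 = -0.6667; r_{23} = e_2·a_3 = -5.6595.
u_3 = a_3 + 0.6667·e_1 + 5.6595·e_2 = (1.6846, 0.4739, -2.4036, 1.0931, -0.7010).
‖u_3‖ = 3.2444, so e_3 = (0.5192, 0.1461, -0.7408, 0.3369, -0.2161).
r_{14} = e_1·a_4 = -3.5000; r_{24} = e_2·a_4 = 2.6582; r_{34} = e_3·a_4 = 2.3766.
u_4 = a_4 + 3.5000·e_1 − 2.6582·e_2 − 2.3766·e_3 = (-1.5110, -0.5579, -1.8839, -1.6905, -0.1850).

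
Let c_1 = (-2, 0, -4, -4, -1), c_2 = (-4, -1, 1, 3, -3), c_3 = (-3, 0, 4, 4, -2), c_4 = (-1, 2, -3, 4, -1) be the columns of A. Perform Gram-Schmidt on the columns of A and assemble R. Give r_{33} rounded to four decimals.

r_{33} = 1.6287

c_1 = (-2, 0, -4, -4, -1); ‖c_1‖ = 6.0828, so q_1 = (-0.3288, 0.0000, -0.6576, -0.6576, -0.1644).
q_1·c_2 = (-0.3288)·(-4) + 0.0000·(-1) + (-0.6576)·1 + (-0.6576)·3 + (-0.1644)·(-3) = -0.8220.
u_2 = c_2 + 0.8220·q_1 = (-4.2703, -1.0000, 0.4595, 2.4595, -3.1351).
‖u_2‖ = 5.9434, so q_2 = (-0.7185, -0.1683, 0.0773, 0.4138, -0.5275).
q_1·c_3 = (-0.3288)·(-3) + 0.0000·0 + (-0.6576)·4 + (-0.6576)·4 + (-0.1644)·(-2) = -3.9456; q_2·c_3 = (-0.7185)·(-3) + (-0.1683)·0 + 0.0773·4 + 0.4138·4 + (-0.5275)·(-2) = 5.1749.
u_3 = c_3 + 3.9456·q_1 − 5.1749·q_2 = (-0.5792, 0.8707, 1.0054, -0.7360, 0.0811).
r_{33} = ‖u_3‖ = 1.6287.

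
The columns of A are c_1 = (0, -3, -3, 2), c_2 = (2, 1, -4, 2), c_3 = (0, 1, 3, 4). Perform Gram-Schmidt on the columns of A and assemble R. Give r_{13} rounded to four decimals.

c_1 = (0, -3, -3, 2); ‖c_1‖ = 4.6904, so q_1 = (0.0000, -0.6396, -0.6396, 0.4264).
r_{13} = q_1·c_3 = -0.8528.

r_{13} = -0.8528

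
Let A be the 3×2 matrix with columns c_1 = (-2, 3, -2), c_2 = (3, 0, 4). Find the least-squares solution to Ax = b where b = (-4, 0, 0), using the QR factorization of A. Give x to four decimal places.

x = (0.1397, -0.4017)

c_1 = (-2, 3, -2); ‖c_1‖ = 4.1231, so e_1 = (-0.4851, 0.7276, -0.4851).
e_1·c_2 = (-0.4851)·3 + 0.7276·0 + (-0.4851)·4 = -3.3955.
u_2 = c_2 + 3.3955·e_1 = (1.3529, 2.4706, 2.3529).
‖u_2‖ = 3.6702, so e_2 = (0.3686, 0.6731, 0.6411).
Qᵀb = (1.9403, -1.4745).
Back-substitute: x_2 = -1.4745/3.6702 = -0.4017.
x_1 = (1.9403 + 3.3955·(-0.4017))/4.1231 = 0.1397.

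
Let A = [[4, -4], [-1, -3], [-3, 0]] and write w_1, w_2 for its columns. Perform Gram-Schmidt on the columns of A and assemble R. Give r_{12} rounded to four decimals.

r_{12} = -2.5495

w_1 = (4, -1, -3); ‖w_1‖ = 5.0990, so e_1 = (0.7845, -0.1961, -0.5883).
r_{12} = e_1·w_2 = -2.5495.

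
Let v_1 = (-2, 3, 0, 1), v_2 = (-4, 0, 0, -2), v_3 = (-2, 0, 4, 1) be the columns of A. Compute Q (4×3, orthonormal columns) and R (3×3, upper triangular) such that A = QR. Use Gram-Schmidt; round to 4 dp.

v_1 = (-2, 3, 0, 1); ‖v_1‖ = 3.7417, so q_1 = (-0.5345, 0.8018, 0.0000, 0.2673).
q_1·v_2 = (-0.5345)·(-4) + 0.8018·0 + 0.0000·0 + 0.2673·(-2) = 1.6036.
u_2 = v_2 − 1.6036·q_1 = (-3.1429, -1.2857, 0.0000, -2.4286).
‖u_2‖ = 4.1748, so q_2 = (-0.7528, -0.3080, 0.0000, -0.5817).
q_1·v_3 = (-0.5345)·(-2) + 0.8018·0 + 0.0000·4 + 0.2673·1 = 1.3363; q_2·v_3 = (-0.7528)·(-2) + (-0.3080)·0 + 0.0000·4 + (-0.5817)·1 = 0.9239.
u_3 = v_3 − 1.3363·q_1 − 0.9239·q_2 = (-0.5902, -0.7869, 4.0000, 1.1803).
‖u_3‖ = 4.2849, so q_3 = (-0.1377, -0.1836, 0.9335, 0.2755).

Q = [[-0.5345, -0.7528, -0.1377], [0.8018, -0.3080, -0.1836], [0.0000, 0.0000, 0.9335], [0.2673, -0.5817, 0.2755]], R = [[3.7417, 1.6036, 1.3363], [0.0000, 4.1748, 0.9239], [0.0000, 0.0000, 4.2849]]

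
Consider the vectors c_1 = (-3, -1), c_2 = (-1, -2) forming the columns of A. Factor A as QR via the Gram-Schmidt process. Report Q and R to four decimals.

q_1 = c_1/‖c_1‖ = (-3, -1)/3.1623 = (-0.9487, -0.3162).
r_{12} = q_1·c_2 = 1.5811.
u_2 = c_2 − 1.5811·q_1 = (0.5000, -1.5000).
‖u_2‖ = 1.5811, so q_2 = (0.3162, -0.9487).

Q = [[-0.9487, 0.3162], [-0.3162, -0.9487]], R = [[3.1623, 1.5811], [0.0000, 1.5811]]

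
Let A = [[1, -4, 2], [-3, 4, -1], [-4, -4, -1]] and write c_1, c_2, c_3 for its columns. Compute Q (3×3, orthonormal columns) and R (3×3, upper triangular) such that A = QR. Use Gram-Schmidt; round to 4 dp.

c_1 = (1, -3, -4); ‖c_1‖ = 5.0990, so e_1 = (0.1961, -0.5883, -0.7845).
e_1·c_2 = 0.1961·(-4) + (-0.5883)·4 + (-0.7845)·(-4) = 0.0000.
u_2 = c_2 + 0.0000·e_1 = (-4.0000, 4.0000, -4.0000).
‖u_2‖ = 6.9282, so e_2 = (-0.5774, 0.5774, -0.5774).
e_1·c_3 = 0.1961·2 + (-0.5883)·(-1) + (-0.7845)·(-1) = 1.7650; e_2·c_3 = (-0.5774)·2 + 0.5774·(-1) + (-0.5774)·(-1) = -1.1547.
u_3 = c_3 − 1.7650·e_1 + 1.1547·e_2 = (0.9872, 0.7051, -0.2821).
‖u_3‖ = 1.2455, so e_3 = (0.7926, 0.5661, -0.2265).

Q = [[0.1961, -0.5774, 0.7926], [-0.5883, 0.5774, 0.5661], [-0.7845, -0.5774, -0.2265]], R = [[5.0990, 0.0000, 1.7650], [0.0000, 6.9282, -1.1547], [0.0000, 0.0000, 1.2455]]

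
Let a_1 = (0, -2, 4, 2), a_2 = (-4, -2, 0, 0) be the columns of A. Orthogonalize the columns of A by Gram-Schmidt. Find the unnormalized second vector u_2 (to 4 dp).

q_1 = a_1/‖a_1‖ = (0, -2, 4, 2)/4.8990 = (0.0000, -0.4082, 0.8165, 0.4082).
r_{12} = q_1·a_2 = 0.8165.
u_2 = a_2 − 0.8165·q_1 = (-4.0000, -1.6667, -0.6667, -0.3333).

u_2 = (-4.0000, -1.6667, -0.6667, -0.3333)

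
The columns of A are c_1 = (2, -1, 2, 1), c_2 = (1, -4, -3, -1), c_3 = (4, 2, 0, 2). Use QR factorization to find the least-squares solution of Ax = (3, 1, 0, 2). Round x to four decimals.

x = (0.1290, 0.0538, 0.7204)

e_1 = c_1/‖c_1‖ = (2, -1, 2, 1)/3.1623 = (0.6325, -0.3162, 0.6325, 0.3162).
r_{12} = e_1·c_2 = -0.3162.
u_2 = c_2 + 0.3162·e_1 = (1.2000, -4.1000, -2.8000, -0.9000).
‖u_2‖ = 5.1865, so e_2 = (0.2314, -0.7905, -0.5399, -0.1735).
r_{13} = e_1·c_3 = 2.5298; r_{23} = e_2·c_3 = -1.0026.
u_3 = c_3 − 2.5298·e_1 + 1.0026·e_2 = (2.6320, 2.0074, -2.1413, 1.0260).
‖u_3‖ = 4.0737, so e_3 = (0.6461, 0.4928, -0.5256, 0.2519).
Qᵀb = (2.2136, -0.4435, 2.9348).
Back-substitute: x_3 = 2.9348/4.0737 = 0.7204.
x_2 = (-0.4435 + 1.0026·0.7204)/5.1865 = 0.0538.
x_1 = (2.2136 + 0.3162·0.0538 − 2.5298·0.7204)/3.1623 = 0.1290.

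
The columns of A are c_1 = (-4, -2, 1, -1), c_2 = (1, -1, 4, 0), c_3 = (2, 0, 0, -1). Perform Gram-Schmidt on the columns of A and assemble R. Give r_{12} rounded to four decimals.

c_1 = (-4, -2, 1, -1); ‖c_1‖ = 4.6904, so q_1 = (-0.8528, -0.4264, 0.2132, -0.2132).
r_{12} = q_1·c_2 = 0.4264.

r_{12} = 0.4264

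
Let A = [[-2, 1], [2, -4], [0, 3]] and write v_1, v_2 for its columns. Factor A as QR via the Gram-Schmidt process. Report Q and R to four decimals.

e_1 = v_1/‖v_1‖ = (-2, 2, 0)/2.8284 = (-0.7071, 0.7071, 0.0000).
r_{12} = e_1·v_2 = -3.5355.
u_2 = v_2 + 3.5355·e_1 = (-1.5000, -1.5000, 3.0000).
‖u_2‖ = 3.6742, so e_2 = (-0.4082, -0.4082, 0.8165).

Q = [[-0.7071, -0.4082], [0.7071, -0.4082], [0.0000, 0.8165]], R = [[2.8284, -3.5355], [0.0000, 3.6742]]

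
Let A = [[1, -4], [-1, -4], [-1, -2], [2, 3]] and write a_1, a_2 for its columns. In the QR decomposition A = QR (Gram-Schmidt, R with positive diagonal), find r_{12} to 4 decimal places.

r_{12} = 3.0237

a_1 = (1, -1, -1, 2); ‖a_1‖ = 2.6458, so e_1 = (0.3780, -0.3780, -0.3780, 0.7559).
r_{12} = e_1·a_2 = 3.0237.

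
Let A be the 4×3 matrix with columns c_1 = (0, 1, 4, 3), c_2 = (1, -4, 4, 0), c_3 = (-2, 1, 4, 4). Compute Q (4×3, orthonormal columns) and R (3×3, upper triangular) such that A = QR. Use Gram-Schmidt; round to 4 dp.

q_1 = c_1/‖c_1‖ = (0, 1, 4, 3)/5.0990 = (0.0000, 0.1961, 0.7845, 0.5883).
r_{12} = q_1·c_2 = 2.3534.
u_2 = c_2 − 2.3534·q_1 = (1.0000, -4.4615, 2.1538, -1.3846).
‖u_2‖ = 5.2404, so q_2 = (0.1908, -0.8514, 0.4110, -0.2642).
r_{13} = q_1·c_3 = 5.6874; r_{23} = q_2·c_3 = -0.6459.
u_3 = c_3 − 5.6874·q_1 + 0.6459·q_2 = (-1.8768, -0.6653, -0.1961, 0.4832).
‖u_3‖ = 2.0583, so q_3 = (-0.9118, -0.3232, -0.0953, 0.2348).

Q = [[0.0000, 0.1908, -0.9118], [0.1961, -0.8514, -0.3232], [0.7845, 0.4110, -0.0953], [0.5883, -0.2642, 0.2348]], R = [[5.0990, 2.3534, 5.6874], [0.0000, 5.2404, -0.6459], [0.0000, 0.0000, 2.0583]]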